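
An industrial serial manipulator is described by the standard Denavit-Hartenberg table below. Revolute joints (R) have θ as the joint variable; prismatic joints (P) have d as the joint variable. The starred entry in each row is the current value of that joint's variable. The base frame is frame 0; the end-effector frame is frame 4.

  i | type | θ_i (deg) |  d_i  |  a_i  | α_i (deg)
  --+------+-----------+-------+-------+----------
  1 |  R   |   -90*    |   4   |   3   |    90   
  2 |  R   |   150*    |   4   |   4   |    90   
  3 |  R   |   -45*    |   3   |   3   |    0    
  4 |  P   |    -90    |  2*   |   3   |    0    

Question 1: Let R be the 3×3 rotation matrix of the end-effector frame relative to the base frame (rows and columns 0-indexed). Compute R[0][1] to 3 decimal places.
End-effector y-axis (col 1 of R) = (0.7071,0.6124,0.3536)
R[0][1] = 0.7071

0.707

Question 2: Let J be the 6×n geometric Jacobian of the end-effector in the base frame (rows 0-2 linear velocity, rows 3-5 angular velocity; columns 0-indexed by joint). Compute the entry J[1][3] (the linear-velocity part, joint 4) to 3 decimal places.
prismatic axis z_3 = (0.0000,-0.5000,0.8660)
J_v[:, 3] = z_3; J_ω[:, 3] = (0,0,0)
entry J[1][3] = -0.5000

-0.500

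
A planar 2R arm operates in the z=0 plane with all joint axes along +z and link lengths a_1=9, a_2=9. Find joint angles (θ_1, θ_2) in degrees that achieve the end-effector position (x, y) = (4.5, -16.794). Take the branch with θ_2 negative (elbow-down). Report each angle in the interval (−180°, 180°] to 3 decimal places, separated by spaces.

cos θ_2 = (302.2884−9²−9²)/(2·9·9) = 0.8660; θ_2 = -30.0054° (elbow-down)
β = atan2(-16.7940,4.5000) = -74.9998°; ψ = atan2(-4.5007,16.7938) = -15.0027°
θ_1 = β − ψ = -59.9971°

-59.997 -30.005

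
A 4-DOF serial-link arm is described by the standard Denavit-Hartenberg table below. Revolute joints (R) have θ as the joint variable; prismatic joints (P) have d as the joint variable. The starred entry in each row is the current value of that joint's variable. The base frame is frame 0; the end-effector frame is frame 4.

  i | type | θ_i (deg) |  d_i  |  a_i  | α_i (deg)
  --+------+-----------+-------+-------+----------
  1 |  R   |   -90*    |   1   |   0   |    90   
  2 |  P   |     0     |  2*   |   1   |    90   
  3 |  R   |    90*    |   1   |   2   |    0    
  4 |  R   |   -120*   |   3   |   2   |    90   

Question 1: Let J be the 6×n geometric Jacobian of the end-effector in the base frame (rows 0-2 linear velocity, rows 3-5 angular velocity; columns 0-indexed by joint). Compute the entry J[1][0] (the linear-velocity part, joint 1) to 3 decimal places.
axis z_0 = ẑ; lever o_n−o_0 = (-3.0000,-2.7321,-3.0000)
cross product → J_v[:, 0] = (2.7321,-3.0000,0.0000)
J_ω[:, 0] = z_0
entry J[1][0] = -3.0000

-3.000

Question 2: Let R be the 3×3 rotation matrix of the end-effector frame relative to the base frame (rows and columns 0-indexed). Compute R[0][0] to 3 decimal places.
End-effector x-axis (col 0 of R) = (0.5000,-0.8660,-0.0000)
R[0][0] = 0.5000

0.500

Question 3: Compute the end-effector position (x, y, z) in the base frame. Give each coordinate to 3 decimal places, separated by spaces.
-3.000 -2.732 -3.000

after link 1: o_1 = (0.0000, 0.0000, 1.0000)
after link 2: o_2 = (-2.0000, -1.0000, 1.0000)
after link 3: o_3 = (-4.0000, -1.0000, 0.0000)
after link 4: o_4 = (-3.0000, -2.7321, -3.0000)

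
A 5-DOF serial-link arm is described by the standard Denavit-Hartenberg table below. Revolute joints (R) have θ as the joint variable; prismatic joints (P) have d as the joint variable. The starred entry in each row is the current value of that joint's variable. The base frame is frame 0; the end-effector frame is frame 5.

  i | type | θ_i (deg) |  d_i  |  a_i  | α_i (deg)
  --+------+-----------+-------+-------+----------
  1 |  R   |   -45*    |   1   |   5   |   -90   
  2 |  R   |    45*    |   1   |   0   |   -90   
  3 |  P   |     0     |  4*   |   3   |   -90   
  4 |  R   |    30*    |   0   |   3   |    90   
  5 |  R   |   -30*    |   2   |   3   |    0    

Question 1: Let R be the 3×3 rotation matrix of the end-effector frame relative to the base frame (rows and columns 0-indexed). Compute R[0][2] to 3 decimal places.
End-effector z-axis (col 2 of R) = (-0.1830,0.1830,-0.9659)
R[0][2] = -0.1830

-0.183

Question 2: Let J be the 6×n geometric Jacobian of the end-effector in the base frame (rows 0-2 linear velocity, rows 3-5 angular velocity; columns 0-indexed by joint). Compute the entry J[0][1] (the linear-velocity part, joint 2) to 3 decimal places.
-5.891

axis z_1 = (0.7071,0.7071,0.0000); lever o_n−o_1 = (4.7253,-1.1898,-8.3305)
cross product → J_v[:, 1] = (-5.8905,5.8905,-4.1826)
J_ω[:, 1] = z_1
entry J[0][1] = -5.8905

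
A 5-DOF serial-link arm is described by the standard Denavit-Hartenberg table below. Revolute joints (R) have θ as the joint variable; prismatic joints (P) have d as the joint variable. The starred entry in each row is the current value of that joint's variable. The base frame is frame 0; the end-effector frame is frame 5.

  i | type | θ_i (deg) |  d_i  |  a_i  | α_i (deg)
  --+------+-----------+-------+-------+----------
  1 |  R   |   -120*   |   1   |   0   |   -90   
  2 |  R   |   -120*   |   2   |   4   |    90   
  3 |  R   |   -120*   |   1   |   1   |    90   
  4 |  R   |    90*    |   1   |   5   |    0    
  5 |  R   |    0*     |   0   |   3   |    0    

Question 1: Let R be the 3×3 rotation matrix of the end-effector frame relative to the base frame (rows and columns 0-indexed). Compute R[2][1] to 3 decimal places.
0.433

End-effector y-axis (col 1 of R) = (0.8750,-0.2165,0.4330)
R[2][1] = 0.4330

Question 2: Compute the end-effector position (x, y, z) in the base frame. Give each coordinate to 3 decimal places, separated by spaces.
after link 1: o_1 = (0.0000, 0.0000, 1.0000)
after link 2: o_2 = (2.7321, 0.7321, 4.4641)
after link 3: o_3 = (2.2901, 1.6986, 3.5311)
after link 4: o_4 = (4.6716, 4.8236, 0.2811)
after link 5: o_5 = (5.9707, 7.0736, -1.2189)

5.971 7.074 -1.219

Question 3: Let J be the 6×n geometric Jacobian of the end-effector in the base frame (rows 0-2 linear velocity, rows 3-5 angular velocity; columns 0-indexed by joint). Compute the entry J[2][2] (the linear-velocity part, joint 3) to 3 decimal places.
0.317

axis z_2 = (0.4330,0.7500,-0.5000); lever o_n−o_2 = (3.2386,6.3415,-5.6830)
cross product → J_v[:, 2] = (-1.0915,0.8415,0.3170)
J_ω[:, 2] = z_2
entry J[2][2] = 0.3170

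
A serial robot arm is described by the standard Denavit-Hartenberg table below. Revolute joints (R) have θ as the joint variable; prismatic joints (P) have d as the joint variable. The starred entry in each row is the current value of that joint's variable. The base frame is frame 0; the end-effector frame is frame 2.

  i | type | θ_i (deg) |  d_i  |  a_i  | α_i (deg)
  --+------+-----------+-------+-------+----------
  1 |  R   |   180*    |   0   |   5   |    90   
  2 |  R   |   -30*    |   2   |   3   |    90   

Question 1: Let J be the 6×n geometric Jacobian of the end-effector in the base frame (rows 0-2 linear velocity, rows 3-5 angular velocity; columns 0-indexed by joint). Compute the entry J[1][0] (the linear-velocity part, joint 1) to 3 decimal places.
axis z_0 = ẑ; lever o_n−o_0 = (-7.5981,2.0000,-1.5000)
cross product → J_v[:, 0] = (-2.0000,-7.5981,0.0000)
J_ω[:, 0] = z_0
entry J[1][0] = -7.5981

-7.598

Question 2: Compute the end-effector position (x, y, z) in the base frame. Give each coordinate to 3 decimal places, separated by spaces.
after link 1: o_1 = (-5.0000, 0.0000, 0.0000)
after link 2: o_2 = (-7.5981, 2.0000, -1.5000)

-7.598 2.000 -1.500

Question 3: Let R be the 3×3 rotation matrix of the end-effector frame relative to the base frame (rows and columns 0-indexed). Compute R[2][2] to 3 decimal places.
-0.866

End-effector z-axis (col 2 of R) = (0.5000,0.0000,-0.8660)
R[2][2] = -0.8660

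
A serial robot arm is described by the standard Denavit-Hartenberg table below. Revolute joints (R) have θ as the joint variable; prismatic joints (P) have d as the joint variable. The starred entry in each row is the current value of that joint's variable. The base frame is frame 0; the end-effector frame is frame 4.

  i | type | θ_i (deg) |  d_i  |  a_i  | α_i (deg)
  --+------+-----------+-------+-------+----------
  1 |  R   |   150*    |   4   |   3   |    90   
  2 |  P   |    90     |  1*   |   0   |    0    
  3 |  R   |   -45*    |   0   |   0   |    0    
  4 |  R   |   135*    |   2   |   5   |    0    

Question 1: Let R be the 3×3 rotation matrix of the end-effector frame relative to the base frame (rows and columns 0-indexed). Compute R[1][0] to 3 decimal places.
-0.500

End-effector x-axis (col 0 of R) = (0.8660,-0.5000,0.0000)
R[1][0] = -0.5000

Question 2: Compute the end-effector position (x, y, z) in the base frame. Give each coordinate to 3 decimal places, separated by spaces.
after link 1: o_1 = (-2.5981, 1.5000, 4.0000)
after link 2: o_2 = (-2.0981, 2.3660, 4.0000)
after link 3: o_3 = (-2.0981, 2.3660, 4.0000)
after link 4: o_4 = (3.2321, 1.5981, 4.0000)

3.232 1.598 4.000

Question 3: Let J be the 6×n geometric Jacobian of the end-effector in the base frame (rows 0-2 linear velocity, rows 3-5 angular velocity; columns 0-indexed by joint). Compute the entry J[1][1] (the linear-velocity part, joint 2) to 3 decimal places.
prismatic axis z_1 = (0.5000,0.8660,0.0000)
J_v[:, 1] = z_1; J_ω[:, 1] = (0,0,0)
entry J[1][1] = 0.8660

0.866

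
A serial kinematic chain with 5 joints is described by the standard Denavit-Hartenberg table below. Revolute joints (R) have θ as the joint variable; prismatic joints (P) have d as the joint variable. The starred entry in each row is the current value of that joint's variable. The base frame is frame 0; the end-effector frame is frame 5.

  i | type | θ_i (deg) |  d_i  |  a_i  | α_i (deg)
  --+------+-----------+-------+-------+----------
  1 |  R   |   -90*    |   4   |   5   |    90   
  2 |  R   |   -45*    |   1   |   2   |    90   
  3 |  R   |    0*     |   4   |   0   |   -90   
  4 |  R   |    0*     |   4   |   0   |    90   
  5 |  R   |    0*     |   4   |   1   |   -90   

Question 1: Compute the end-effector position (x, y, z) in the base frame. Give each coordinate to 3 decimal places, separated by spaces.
after link 1: o_1 = (0.0000, -5.0000, 4.0000)
after link 2: o_2 = (-1.0000, -6.4142, 2.5858)
after link 3: o_3 = (-1.0000, -3.5858, -0.2426)
after link 4: o_4 = (-5.0000, -3.5858, -0.2426)
after link 5: o_5 = (-5.0000, -1.4645, -3.7782)

-5.000 -1.464 -3.778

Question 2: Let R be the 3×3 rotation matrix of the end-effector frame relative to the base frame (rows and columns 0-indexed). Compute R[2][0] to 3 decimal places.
End-effector x-axis (col 0 of R) = (0.0000,-0.7071,-0.7071)
R[2][0] = -0.7071

-0.707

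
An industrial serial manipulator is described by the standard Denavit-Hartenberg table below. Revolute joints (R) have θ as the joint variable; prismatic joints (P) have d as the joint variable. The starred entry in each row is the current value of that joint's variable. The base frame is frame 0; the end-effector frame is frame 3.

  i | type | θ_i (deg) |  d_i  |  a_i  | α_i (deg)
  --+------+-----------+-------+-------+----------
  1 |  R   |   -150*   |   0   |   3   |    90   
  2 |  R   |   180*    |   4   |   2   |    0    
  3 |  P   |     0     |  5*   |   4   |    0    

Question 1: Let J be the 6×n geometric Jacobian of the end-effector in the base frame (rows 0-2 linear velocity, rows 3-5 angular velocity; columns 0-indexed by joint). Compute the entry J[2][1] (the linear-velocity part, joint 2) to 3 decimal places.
-6.000

axis z_1 = (-0.5000,0.8660,0.0000); lever o_n−o_1 = (0.6962,10.7942,0.0000)
cross product → J_v[:, 1] = (0.0000,0.0000,-6.0000)
J_ω[:, 1] = z_1
entry J[2][1] = -6.0000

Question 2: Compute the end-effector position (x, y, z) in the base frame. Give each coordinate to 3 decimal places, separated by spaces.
after link 1: o_1 = (-2.5981, -1.5000, 0.0000)
after link 2: o_2 = (-2.8660, 2.9641, 0.0000)
after link 3: o_3 = (-1.9019, 9.2942, 0.0000)

-1.902 9.294 0.000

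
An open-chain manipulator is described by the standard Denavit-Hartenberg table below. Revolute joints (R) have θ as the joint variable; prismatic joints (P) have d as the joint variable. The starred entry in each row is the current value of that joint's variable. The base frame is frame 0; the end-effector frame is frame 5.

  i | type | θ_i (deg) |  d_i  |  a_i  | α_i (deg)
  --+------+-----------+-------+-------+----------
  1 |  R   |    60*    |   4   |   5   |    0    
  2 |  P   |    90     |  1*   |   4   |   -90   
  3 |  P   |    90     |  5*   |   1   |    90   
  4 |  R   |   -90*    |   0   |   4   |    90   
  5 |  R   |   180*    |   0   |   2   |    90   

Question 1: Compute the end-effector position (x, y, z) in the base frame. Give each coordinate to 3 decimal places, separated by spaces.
-2.464 3.732 4.000

after link 1: o_1 = (2.5000, 4.3301, 4.0000)
after link 2: o_2 = (-0.9641, 6.3301, 5.0000)
after link 3: o_3 = (-3.4641, 2.0000, 4.0000)
after link 4: o_4 = (-1.4641, 5.4641, 4.0000)
after link 5: o_5 = (-2.4641, 3.7321, 4.0000)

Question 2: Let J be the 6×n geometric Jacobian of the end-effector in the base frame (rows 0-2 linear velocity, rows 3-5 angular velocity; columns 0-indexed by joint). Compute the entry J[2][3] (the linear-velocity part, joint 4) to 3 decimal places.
axis z_3 = (-0.8660,0.5000,0.0000); lever o_n−o_3 = (1.0000,1.7321,0.0000)
cross product → J_v[:, 3] = (-0.0000,0.0000,-2.0000)
J_ω[:, 3] = z_3
entry J[2][3] = -2.0000

-2.000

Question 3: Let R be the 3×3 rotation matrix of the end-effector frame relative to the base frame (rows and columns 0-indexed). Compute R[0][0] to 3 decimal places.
End-effector x-axis (col 0 of R) = (-0.5000,-0.8660,0.0000)
R[0][0] = -0.5000

-0.500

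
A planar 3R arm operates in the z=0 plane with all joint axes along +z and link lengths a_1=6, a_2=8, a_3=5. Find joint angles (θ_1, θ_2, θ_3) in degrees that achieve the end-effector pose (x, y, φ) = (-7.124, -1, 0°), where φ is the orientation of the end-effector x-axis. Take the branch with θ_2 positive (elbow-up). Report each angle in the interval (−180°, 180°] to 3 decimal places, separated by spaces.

149.997 60.006 149.997

wrist centre = target − a_3·(cos φ, sin φ) = (-12.1240, -1.0000)
cos θ_2 = (147.9914−6²−8²)/(2·6·8) = 0.4999; θ_2 = 60.0059° (elbow-up)
β = atan2(-1.0000,-12.1240) = -175.2849°; ψ = atan2(6.9286,9.9993) = 34.7185°
θ_1 = β − ψ = -210.0034°
θ_3 = φ − θ_1 − θ_2 = 149.9975° (wrapped to (-180°,180°])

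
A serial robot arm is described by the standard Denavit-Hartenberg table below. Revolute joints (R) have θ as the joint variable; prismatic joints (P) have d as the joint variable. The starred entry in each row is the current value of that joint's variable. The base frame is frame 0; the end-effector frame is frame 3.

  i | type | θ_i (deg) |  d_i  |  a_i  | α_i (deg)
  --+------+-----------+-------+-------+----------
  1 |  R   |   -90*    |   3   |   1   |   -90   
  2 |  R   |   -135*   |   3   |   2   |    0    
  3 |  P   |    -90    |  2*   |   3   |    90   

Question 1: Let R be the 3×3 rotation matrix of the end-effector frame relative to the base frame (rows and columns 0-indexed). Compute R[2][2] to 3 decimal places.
End-effector z-axis (col 2 of R) = (0.0000,-0.7071,-0.7071)
R[2][2] = -0.7071

-0.707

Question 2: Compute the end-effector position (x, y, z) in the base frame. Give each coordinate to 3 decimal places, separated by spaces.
5.000 2.536 2.293

after link 1: o_1 = (0.0000, -1.0000, 3.0000)
after link 2: o_2 = (3.0000, 0.4142, 4.4142)
after link 3: o_3 = (5.0000, 2.5355, 2.2929)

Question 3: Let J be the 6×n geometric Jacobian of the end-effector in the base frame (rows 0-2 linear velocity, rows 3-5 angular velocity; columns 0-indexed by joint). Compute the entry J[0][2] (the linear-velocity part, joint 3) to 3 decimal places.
1.000

prismatic axis z_2 = (1.0000,0.0000,0.0000)
J_v[:, 2] = z_2; J_ω[:, 2] = (0,0,0)
entry J[0][2] = 1.0000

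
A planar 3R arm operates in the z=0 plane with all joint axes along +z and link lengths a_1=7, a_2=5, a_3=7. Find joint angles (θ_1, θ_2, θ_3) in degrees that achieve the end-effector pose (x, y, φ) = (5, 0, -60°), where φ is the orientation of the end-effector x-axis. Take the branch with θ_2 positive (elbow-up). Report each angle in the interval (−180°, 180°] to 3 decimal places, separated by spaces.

32.204 120.000 147.796

wrist centre = target − a_3·(cos φ, sin φ) = (1.5000, 6.0622)
cos θ_2 = (39.0000−7²−5²)/(2·7·5) = -0.5000; θ_2 = 120.0000° (elbow-up)
β = atan2(6.0622,1.5000) = 76.1021°; ψ = atan2(4.3301,4.5000) = 43.8979°
θ_1 = β − ψ = 32.2042°
θ_3 = φ − θ_1 − θ_2 = 147.7958° (wrapped to (-180°,180°])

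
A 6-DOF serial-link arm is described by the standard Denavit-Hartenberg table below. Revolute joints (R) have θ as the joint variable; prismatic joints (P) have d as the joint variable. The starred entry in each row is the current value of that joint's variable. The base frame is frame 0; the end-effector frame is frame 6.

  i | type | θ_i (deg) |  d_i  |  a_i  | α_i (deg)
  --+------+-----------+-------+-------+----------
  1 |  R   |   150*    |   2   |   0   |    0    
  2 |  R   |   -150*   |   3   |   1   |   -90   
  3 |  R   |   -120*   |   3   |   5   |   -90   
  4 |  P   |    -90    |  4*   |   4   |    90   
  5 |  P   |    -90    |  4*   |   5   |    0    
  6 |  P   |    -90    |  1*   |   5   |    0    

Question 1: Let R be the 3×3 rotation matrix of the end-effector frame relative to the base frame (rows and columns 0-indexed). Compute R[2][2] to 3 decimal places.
End-effector z-axis (col 2 of R) = (0.5000,0.0000,-0.8660)
R[2][2] = -0.8660

-0.866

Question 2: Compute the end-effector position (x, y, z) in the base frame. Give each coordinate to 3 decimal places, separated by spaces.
0.134 2.000 4.500

after link 1: o_1 = (0.0000, 0.0000, 2.0000)
after link 2: o_2 = (1.0000, 0.0000, 5.0000)
after link 3: o_3 = (-1.5000, 3.0000, 9.3301)
after link 4: o_4 = (1.9641, 7.0000, 11.3301)
after link 5: o_5 = (-0.3660, 7.0000, 5.3660)
after link 6: o_6 = (0.1340, 2.0000, 4.5000)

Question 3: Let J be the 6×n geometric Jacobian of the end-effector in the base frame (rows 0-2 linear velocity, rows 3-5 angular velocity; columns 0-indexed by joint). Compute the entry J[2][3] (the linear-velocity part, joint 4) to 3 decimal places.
prismatic axis z_3 = (0.8660,0.0000,0.5000)
J_v[:, 3] = z_3; J_ω[:, 3] = (0,0,0)
entry J[2][3] = 0.5000

0.500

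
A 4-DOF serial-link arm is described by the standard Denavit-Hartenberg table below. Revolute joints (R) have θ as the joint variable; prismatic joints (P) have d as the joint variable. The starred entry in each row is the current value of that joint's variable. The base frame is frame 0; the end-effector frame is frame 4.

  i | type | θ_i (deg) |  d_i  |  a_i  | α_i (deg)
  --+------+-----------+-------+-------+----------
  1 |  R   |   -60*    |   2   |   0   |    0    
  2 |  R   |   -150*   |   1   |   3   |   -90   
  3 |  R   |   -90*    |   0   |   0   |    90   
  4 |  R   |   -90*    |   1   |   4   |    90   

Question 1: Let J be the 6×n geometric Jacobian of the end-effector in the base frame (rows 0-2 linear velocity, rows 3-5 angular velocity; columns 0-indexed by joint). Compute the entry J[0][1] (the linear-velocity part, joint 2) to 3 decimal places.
axis z_1 = (0.0000,0.0000,1.0000); lever o_n−o_1 = (0.2679,4.4641,1.0000)
cross product → J_v[:, 1] = (-4.4641,0.2679,0.0000)
J_ω[:, 1] = z_1
entry J[0][1] = -4.4641

-4.464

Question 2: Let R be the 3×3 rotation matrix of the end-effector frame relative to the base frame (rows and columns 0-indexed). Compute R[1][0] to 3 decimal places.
End-effector x-axis (col 0 of R) = (0.5000,0.8660,0.0000)
R[1][0] = 0.8660

0.866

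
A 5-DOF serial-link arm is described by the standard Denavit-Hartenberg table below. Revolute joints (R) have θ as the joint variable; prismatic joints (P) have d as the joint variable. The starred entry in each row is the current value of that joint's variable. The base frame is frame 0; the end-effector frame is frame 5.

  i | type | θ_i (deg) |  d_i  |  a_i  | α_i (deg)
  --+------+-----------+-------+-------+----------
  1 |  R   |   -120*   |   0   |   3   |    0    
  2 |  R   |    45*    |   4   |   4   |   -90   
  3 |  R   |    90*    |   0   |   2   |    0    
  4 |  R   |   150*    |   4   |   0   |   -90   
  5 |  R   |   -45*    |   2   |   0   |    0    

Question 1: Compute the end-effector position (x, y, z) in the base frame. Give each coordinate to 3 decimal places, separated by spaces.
3.847 -7.100 3.000

after link 1: o_1 = (-1.5000, -2.5981, 0.0000)
after link 2: o_2 = (-0.4647, -6.4618, 4.0000)
after link 3: o_3 = (-0.4647, -6.4618, 2.0000)
after link 4: o_4 = (3.3990, -5.4265, 2.0000)
after link 5: o_5 = (3.8473, -7.0995, 3.0000)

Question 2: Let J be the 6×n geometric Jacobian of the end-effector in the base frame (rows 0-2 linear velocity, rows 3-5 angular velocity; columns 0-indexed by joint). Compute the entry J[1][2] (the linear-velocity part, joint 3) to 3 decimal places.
0.966

axis z_2 = (0.9659,0.2588,0.0000); lever o_n−o_2 = (4.3120,-0.6378,-1.0000)
cross product → J_v[:, 2] = (-0.2588,0.9659,-1.7321)
J_ω[:, 2] = z_2
entry J[1][2] = 0.9659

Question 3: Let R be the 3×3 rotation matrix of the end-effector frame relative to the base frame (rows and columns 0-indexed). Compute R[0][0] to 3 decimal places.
0.592

End-effector x-axis (col 0 of R) = (0.5915,0.5245,0.6124)
R[0][0] = 0.5915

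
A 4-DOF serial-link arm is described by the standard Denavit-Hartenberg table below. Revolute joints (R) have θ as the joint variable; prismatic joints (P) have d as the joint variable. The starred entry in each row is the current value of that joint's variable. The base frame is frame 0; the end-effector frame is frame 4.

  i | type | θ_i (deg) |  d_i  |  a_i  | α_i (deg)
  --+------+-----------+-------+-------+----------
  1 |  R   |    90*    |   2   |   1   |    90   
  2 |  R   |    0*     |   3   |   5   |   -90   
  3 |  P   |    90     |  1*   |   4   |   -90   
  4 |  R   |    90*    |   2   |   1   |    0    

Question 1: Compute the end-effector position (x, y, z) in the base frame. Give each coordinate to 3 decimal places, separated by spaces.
-1.000 4.000 2.000

after link 1: o_1 = (0.0000, 1.0000, 2.0000)
after link 2: o_2 = (3.0000, 6.0000, 2.0000)
after link 3: o_3 = (-1.0000, 6.0000, 3.0000)
after link 4: o_4 = (-1.0000, 4.0000, 2.0000)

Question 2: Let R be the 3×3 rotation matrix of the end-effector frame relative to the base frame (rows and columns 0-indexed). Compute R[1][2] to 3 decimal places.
End-effector z-axis (col 2 of R) = (-0.0000,-1.0000,0.0000)
R[1][2] = -1.0000

-1.000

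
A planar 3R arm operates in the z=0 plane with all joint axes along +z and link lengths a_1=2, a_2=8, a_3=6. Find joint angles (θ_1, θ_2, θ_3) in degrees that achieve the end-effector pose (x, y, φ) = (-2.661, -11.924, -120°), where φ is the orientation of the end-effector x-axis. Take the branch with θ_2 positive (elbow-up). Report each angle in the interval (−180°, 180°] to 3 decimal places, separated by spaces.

wrist centre = target − a_3·(cos φ, sin φ) = (0.3390, -6.7278)
cos θ_2 = (45.3789−2²−8²)/(2·2·8) = -0.7069; θ_2 = 134.9841° (elbow-up)
β = atan2(-6.7278,0.3390) = -87.1154°; ψ = atan2(5.6584,-3.6553) = 122.8621°
θ_1 = β − ψ = -209.9775°
θ_3 = φ − θ_1 − θ_2 = -45.0066° (wrapped to (-180°,180°])

150.022 134.984 -45.007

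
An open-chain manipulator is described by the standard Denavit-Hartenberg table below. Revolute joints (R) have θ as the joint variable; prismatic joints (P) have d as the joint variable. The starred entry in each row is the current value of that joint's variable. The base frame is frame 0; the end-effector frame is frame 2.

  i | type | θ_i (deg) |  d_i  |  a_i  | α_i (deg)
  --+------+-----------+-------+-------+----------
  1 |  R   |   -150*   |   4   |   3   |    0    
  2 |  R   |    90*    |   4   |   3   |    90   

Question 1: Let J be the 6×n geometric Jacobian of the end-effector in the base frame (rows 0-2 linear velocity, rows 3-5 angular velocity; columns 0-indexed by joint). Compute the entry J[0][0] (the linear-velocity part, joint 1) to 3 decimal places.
4.098

axis z_0 = ẑ; lever o_n−o_0 = (-1.0981,-4.0981,8.0000)
cross product → J_v[:, 0] = (4.0981,-1.0981,0.0000)
J_ω[:, 0] = z_0
entry J[0][0] = 4.0981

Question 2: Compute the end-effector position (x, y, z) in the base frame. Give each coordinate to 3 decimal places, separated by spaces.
-1.098 -4.098 8.000

after link 1: o_1 = (-2.5981, -1.5000, 4.0000)
after link 2: o_2 = (-1.0981, -4.0981, 8.0000)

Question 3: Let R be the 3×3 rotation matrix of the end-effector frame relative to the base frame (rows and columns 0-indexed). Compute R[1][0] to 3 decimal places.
-0.866

End-effector x-axis (col 0 of R) = (0.5000,-0.8660,0.0000)
R[1][0] = -0.8660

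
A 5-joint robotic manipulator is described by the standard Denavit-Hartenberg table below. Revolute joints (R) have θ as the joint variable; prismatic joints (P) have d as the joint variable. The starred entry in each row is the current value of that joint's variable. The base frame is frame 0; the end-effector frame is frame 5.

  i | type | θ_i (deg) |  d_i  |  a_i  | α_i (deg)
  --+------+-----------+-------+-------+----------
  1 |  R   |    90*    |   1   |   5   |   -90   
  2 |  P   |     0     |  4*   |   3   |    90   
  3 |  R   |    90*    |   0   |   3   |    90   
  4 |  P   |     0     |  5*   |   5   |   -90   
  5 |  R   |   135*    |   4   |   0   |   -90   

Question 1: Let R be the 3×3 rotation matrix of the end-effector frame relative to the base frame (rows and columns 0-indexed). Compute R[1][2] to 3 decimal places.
0.707

End-effector z-axis (col 2 of R) = (0.7071,0.7071,0.0000)
R[1][2] = 0.7071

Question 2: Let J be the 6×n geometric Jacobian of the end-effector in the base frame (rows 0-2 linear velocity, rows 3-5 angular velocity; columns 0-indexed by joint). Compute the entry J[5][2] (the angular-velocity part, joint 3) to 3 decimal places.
axis z_2 = (0.0000,0.0000,1.0000); lever o_n−o_2 = (-8.0000,5.0000,4.0000)
cross product → J_v[:, 2] = (-5.0000,-8.0000,0.0000)
J_ω[:, 2] = z_2
entry J[5][2] = 1.0000

1.000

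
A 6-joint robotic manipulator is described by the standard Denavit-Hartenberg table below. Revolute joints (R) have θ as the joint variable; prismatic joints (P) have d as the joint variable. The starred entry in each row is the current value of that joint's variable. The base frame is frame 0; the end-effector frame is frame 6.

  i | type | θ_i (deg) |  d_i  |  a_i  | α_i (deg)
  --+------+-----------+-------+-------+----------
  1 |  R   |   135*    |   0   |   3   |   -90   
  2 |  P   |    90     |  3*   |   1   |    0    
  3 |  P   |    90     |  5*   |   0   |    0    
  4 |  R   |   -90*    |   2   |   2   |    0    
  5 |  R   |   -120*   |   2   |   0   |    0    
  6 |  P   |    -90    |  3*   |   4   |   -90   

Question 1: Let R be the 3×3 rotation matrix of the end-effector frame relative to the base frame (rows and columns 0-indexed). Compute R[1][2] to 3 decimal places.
End-effector z-axis (col 2 of R) = (-0.6124,0.6124,0.5000)
R[1][2] = 0.6124

0.612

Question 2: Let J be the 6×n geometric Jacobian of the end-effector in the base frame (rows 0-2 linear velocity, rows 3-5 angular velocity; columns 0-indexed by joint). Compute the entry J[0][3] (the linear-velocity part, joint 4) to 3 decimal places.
axis z_3 = (-0.7071,-0.7071,0.0000); lever o_n−o_3 = (-3.5355,-6.3640,1.4641)
cross product → J_v[:, 3] = (-1.0353,1.0353,2.0000)
J_ω[:, 3] = z_3
entry J[0][3] = -1.0353

-1.035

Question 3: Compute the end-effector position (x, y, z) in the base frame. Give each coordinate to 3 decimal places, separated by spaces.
-11.314 -9.899 0.464

after link 1: o_1 = (-2.1213, 2.1213, 0.0000)
after link 2: o_2 = (-4.2426, 0.0000, -1.0000)
after link 3: o_3 = (-7.7782, -3.5355, -1.0000)
after link 4: o_4 = (-9.1924, -4.9497, -3.0000)
after link 5: o_5 = (-10.6066, -6.3640, -3.0000)
after link 6: o_6 = (-11.3137, -9.8995, 0.4641)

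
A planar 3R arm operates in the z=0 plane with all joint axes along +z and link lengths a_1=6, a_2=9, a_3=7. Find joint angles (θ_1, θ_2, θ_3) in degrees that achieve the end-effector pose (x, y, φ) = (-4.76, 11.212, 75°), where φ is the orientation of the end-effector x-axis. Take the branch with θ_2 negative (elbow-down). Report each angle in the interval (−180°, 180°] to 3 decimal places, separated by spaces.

-134.997 -120.003 -29.999

wrist centre = target − a_3·(cos φ, sin φ) = (-6.5717, 4.4505)
cos θ_2 = (62.9948−6²−9²)/(2·6·9) = -0.5000; θ_2 = -120.0032° (elbow-down)
β = atan2(4.4505,-6.5717) = 145.8933°; ψ = atan2(-7.7940,1.4996) = -79.1093°
θ_1 = β − ψ = 225.0026°
θ_3 = φ − θ_1 − θ_2 = -29.9994° (wrapped to (-180°,180°])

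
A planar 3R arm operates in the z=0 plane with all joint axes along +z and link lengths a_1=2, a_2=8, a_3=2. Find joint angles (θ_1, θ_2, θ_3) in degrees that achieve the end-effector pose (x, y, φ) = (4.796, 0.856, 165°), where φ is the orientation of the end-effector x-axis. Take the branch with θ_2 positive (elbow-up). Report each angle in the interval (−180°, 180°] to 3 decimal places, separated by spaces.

-119.984 134.985 149.999

wrist centre = target − a_3·(cos φ, sin φ) = (6.7279, 0.3384)
cos θ_2 = (45.3785−2²−8²)/(2·2·8) = -0.7069; θ_2 = 134.9851° (elbow-up)
β = atan2(0.3384,6.7279) = 2.8791°; ψ = atan2(5.6583,-3.6554) = 122.8632°
θ_1 = β − ψ = -119.9841°
θ_3 = φ − θ_1 − θ_2 = 149.9990° (wrapped to (-180°,180°])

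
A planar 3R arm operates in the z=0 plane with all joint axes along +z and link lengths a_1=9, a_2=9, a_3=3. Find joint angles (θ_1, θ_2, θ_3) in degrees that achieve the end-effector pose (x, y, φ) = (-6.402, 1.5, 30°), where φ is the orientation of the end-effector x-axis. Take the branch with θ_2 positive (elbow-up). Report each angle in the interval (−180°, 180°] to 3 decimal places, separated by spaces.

120.000 119.999 150.000

wrist centre = target − a_3·(cos φ, sin φ) = (-9.0001, 0.0000)
cos θ_2 = (81.0014−9²−9²)/(2·9·9) = -0.5000; θ_2 = 119.9994° (elbow-up)
β = atan2(0.0000,-9.0001) = 180.0000°; ψ = atan2(7.7943,4.5001) = 59.9997°
θ_1 = β − ψ = 120.0003°
θ_3 = φ − θ_1 − θ_2 = 150.0003° (wrapped to (-180°,180°])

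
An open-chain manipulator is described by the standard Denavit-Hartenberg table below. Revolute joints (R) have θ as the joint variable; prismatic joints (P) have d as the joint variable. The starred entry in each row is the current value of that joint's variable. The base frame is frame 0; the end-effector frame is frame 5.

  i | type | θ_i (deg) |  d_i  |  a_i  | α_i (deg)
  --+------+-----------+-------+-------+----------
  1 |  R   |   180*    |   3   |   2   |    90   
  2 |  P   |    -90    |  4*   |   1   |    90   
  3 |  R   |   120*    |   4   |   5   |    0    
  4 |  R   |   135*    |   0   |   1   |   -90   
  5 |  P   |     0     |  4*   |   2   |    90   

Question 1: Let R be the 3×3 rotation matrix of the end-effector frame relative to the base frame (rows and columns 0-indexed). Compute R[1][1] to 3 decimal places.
End-effector y-axis (col 1 of R) = (-0.0000,-0.2588,-0.9659)
R[1][1] = -0.2588

-0.259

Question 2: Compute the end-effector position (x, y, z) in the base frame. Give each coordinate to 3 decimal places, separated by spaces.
2.000 4.397 1.413

after link 1: o_1 = (-2.0000, 0.0000, 3.0000)
after link 2: o_2 = (-2.0000, 4.0000, 2.0000)
after link 3: o_3 = (2.0000, 8.3301, 4.5000)
after link 4: o_4 = (2.0000, 7.3642, 4.7588)
after link 5: o_5 = (2.0000, 4.3971, 1.4128)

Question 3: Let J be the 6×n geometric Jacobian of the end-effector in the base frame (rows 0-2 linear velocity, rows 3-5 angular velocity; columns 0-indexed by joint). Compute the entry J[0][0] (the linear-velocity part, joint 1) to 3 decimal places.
-4.397

axis z_0 = ẑ; lever o_n−o_0 = (2.0000,4.3971,1.4128)
cross product → J_v[:, 0] = (-4.3971,2.0000,0.0000)
J_ω[:, 0] = z_0
entry J[0][0] = -4.3971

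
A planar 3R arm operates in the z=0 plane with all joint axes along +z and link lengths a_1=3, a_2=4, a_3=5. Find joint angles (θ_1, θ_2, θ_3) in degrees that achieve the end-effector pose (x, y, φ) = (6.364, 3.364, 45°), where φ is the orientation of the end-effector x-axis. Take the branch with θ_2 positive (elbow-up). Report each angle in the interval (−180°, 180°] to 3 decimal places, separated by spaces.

-89.999 134.999 -0.001

wrist centre = target − a_3·(cos φ, sin φ) = (2.8285, -0.1715)
cos θ_2 = (8.0296−3²−4²)/(2·3·4) = -0.7071; θ_2 = 134.9993° (elbow-up)
β = atan2(-0.1715,2.8285) = -3.4705°; ψ = atan2(2.8285,0.1716) = 86.5280°
θ_1 = β − ψ = -89.9985°
θ_3 = φ − θ_1 − θ_2 = -0.0008° (wrapped to (-180°,180°])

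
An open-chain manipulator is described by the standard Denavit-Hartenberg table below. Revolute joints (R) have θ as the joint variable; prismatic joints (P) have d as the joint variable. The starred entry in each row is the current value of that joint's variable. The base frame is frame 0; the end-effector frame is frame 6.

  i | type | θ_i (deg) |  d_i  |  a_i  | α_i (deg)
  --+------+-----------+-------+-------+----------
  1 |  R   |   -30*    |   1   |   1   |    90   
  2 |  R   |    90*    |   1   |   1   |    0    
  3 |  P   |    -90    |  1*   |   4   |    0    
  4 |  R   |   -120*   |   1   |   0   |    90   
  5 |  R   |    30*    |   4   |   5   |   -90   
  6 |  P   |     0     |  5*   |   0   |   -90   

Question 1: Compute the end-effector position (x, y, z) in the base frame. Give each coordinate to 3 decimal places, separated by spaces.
after link 1: o_1 = (0.8660, -0.5000, 1.0000)
after link 2: o_2 = (0.3660, -1.3660, 2.0000)
after link 3: o_3 = (3.3301, -4.2321, 2.0000)
after link 4: o_4 = (2.8301, -5.0981, 2.0000)
after link 5: o_5 = (-3.2949, -4.4486, 0.2500)
after link 6: o_6 = (-4.3774, -8.8236, 2.4151)

-4.377 -8.824 2.415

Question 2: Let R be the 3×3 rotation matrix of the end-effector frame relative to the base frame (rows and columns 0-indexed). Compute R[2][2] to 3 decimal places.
-0.500

End-effector z-axis (col 2 of R) = (0.7500,-0.4330,-0.5000)
R[2][2] = -0.5000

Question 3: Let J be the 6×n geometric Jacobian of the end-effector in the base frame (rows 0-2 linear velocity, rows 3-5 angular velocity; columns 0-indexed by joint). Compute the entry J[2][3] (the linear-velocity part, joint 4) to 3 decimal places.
axis z_3 = (-0.5000,-0.8660,0.0000); lever o_n−o_3 = (-7.7075,-4.5915,0.4151)
cross product → J_v[:, 3] = (-0.3595,0.2075,-4.3792)
J_ω[:, 3] = z_3
entry J[2][3] = -4.3792

-4.379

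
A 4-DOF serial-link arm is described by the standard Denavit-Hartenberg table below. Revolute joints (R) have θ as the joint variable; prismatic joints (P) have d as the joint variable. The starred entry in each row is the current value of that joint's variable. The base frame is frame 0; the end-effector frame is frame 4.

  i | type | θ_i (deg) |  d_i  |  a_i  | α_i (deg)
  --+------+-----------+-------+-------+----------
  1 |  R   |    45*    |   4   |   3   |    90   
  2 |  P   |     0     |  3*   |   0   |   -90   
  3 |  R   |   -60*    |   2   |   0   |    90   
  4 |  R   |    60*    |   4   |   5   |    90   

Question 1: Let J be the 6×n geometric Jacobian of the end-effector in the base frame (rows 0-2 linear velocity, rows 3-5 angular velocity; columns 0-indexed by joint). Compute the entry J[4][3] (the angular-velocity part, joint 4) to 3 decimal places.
axis z_3 = (-0.2588,-0.9659,0.0000); lever o_n−o_3 = (1.3795,-4.5108,4.3301)
cross product → J_v[:, 3] = (-4.1826,1.1207,2.5000)
J_ω[:, 3] = z_3
entry J[4][3] = -0.9659

-0.966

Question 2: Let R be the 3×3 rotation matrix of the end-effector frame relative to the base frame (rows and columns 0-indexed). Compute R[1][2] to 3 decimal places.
-0.224

End-effector z-axis (col 2 of R) = (0.8365,-0.2241,-0.5000)
R[1][2] = -0.2241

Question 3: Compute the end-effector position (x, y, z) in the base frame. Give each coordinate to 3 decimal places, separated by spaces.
after link 1: o_1 = (2.1213, 2.1213, 4.0000)
after link 2: o_2 = (4.2426, -0.0000, 4.0000)
after link 3: o_3 = (4.2426, -0.0000, 6.0000)
after link 4: o_4 = (5.6222, -4.5108, 10.3301)

5.622 -4.511 10.330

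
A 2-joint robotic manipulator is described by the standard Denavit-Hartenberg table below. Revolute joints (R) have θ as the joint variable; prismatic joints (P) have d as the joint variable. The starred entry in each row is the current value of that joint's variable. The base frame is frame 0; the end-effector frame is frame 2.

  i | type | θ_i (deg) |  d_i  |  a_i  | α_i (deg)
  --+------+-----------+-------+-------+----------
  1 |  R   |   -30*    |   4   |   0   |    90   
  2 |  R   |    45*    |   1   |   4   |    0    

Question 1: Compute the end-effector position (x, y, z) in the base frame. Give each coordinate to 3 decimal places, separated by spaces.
after link 1: o_1 = (0.0000, 0.0000, 4.0000)
after link 2: o_2 = (1.9495, -2.2802, 6.8284)

1.949 -2.280 6.828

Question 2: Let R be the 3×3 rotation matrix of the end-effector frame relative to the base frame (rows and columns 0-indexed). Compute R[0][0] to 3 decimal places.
0.612

End-effector x-axis (col 0 of R) = (0.6124,-0.3536,0.7071)
R[0][0] = 0.6124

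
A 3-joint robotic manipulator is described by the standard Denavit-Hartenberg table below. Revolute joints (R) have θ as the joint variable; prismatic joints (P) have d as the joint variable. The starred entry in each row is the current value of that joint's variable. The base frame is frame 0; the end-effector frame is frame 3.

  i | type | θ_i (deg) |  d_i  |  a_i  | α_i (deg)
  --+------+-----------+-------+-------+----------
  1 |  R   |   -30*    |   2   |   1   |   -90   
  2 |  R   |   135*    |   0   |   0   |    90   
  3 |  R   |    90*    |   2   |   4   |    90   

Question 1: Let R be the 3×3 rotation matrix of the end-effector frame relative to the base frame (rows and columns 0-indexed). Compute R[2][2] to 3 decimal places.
End-effector z-axis (col 2 of R) = (-0.6124,0.3536,-0.7071)
R[2][2] = -0.7071

-0.707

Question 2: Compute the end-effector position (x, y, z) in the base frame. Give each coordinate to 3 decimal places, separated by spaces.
4.091 2.257 0.586

after link 1: o_1 = (0.8660, -0.5000, 2.0000)
after link 2: o_2 = (0.8660, -0.5000, 2.0000)
after link 3: o_3 = (4.0908, 2.2570, 0.5858)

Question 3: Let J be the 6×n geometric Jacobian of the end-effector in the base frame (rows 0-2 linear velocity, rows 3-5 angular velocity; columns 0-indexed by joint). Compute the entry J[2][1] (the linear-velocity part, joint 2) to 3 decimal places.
-1.414

axis z_1 = (0.5000,0.8660,0.0000); lever o_n−o_1 = (3.2247,2.7570,-1.4142)
cross product → J_v[:, 1] = (-1.2247,0.7071,-1.4142)
J_ω[:, 1] = z_1
entry J[2][1] = -1.4142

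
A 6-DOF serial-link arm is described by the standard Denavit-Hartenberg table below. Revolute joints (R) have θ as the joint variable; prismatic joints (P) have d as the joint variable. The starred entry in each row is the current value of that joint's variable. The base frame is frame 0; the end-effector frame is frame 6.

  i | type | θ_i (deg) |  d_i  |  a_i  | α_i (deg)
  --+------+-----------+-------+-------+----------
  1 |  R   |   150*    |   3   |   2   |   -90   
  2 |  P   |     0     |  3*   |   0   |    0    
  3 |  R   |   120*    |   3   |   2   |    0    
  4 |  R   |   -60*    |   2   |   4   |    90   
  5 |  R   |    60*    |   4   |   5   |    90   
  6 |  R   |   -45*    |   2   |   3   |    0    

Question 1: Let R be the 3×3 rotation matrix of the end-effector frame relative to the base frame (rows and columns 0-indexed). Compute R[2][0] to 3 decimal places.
-0.660

End-effector x-axis (col 0 of R) = (0.0711,-0.7481,-0.6597)
R[2][0] = -0.6597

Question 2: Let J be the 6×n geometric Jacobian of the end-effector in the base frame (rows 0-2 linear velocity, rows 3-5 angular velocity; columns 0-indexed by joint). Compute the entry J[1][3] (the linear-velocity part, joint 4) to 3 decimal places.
axis z_3 = (-0.5000,-0.8660,0.0000); lever o_n−o_3 = (-9.0165,-3.0703,-7.1084)
cross product → J_v[:, 3] = (6.1560,-3.5542,-6.2733)
J_ω[:, 3] = z_3
entry J[1][3] = -3.5542

-3.554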